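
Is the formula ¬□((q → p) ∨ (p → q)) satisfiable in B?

Unsatisfiable

1. ¬□((q → p) ∨ (p → q)), 0
2. ¬((q → p) ∨ (p → q)), 1
3. ¬(q → p), 1
4. ¬(p → q), 1
5. q, 1
6. ¬p, 1
7. p, 1
8. ¬q, 1
Accessibility: 0R0, 0R1, 1R0, 1R1
Branch closes: p and ¬p both at 1.
(One branch shown.) All branches close.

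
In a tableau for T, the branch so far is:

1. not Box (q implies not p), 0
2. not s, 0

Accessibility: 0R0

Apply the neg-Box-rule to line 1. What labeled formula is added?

a fresh world 1 with 0R1, and not (q implies not p) at 1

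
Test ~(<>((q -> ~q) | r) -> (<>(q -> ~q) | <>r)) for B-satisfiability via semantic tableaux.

1. ~(<>((q -> ~q) | r) -> (<>(q -> ~q) | <>r)), u
2. <>((q -> ~q) | r), u
3. ~(<>(q -> ~q) | <>r), u
4. ~<>(q -> ~q), u
5. ~<>r, u
6. ~(q -> ~q), u
7. q, u
8. ~r, u
9. (q -> ~q) | r, v
10. ~(q -> ~q), v
11. q, v
12. ~r, v
13. q -> ~q, v
14. ~q, v
Accessibility: uRu, uRv, vRu, vRv
Branch closes: q and ~q both at v.
Every branch closes; the branch above is one of them.

Unsatisfiable (every branch closes)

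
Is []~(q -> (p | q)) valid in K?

Tableau for the negation ~[]~(q -> (p | q)):
1. ~[]~(q -> (p | q)), u
2. q -> (p | q), v
3. p | q, v
4. q, v
Accessibility: uRv
The negation has an open branch (countermodel exists).

No, not valid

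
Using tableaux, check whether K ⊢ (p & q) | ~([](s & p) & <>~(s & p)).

Tableau for the negation ~((p & q) | ~([](s & p) & <>~(s & p))):
1. ~((p & q) | ~([](s & p) & <>~(s & p))), 0
2. ~(p & q), 0
3. [](s & p) & <>~(s & p), 0
4. [](s & p), 0
5. <>~(s & p), 0
6. ~q, 0
7. ~(s & p), 1
8. s & p, 1
9. s, 1
10. p, 1
11. ~p, 1
Accessibility: 0R1
Branch closes: p and ~p both at 1.
All branches of the negation close; one closing branch shown above.

Valid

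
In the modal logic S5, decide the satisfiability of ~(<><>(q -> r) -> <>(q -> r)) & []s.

Unsatisfiable

1. ~(<><>(q -> r) -> <>(q -> r)) & []s, 0
2. ~(<><>(q -> r) -> <>(q -> r)), 0
3. []s, 0
4. <><>(q -> r), 0
5. ~<>(q -> r), 0
6. s, 0
7. ~(q -> r), 0
8. q, 0
9. ~r, 0
10. <>(q -> r), 1
11. s, 1
12. ~(q -> r), 1
13. q, 1
14. ~r, 1
15. q -> r, 2
16. s, 2
17. ~(q -> r), 2
18. q, 2
19. ~r, 2
20. r, 2
Accessibility: 0R0, 0R1, 0R2, 1R0, 1R1, 1R2, 2R0, 2R1, 2R2
Branch closes: r and ~r both at 2.
All branches of the tableau close; one closing branch shown above.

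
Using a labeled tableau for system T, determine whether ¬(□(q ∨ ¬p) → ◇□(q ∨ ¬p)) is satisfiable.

1. ¬(□(q ∨ ¬p) → ◇□(q ∨ ¬p)), 0
2. □(q ∨ ¬p), 0
3. ¬◇□(q ∨ ¬p), 0
4. q ∨ ¬p, 0
5. ¬□(q ∨ ¬p), 0
6. ¬p, 0
7. ¬(q ∨ ¬p), 1
8. ¬q, 1
9. p, 1
10. q ∨ ¬p, 1
11. ¬□(q ∨ ¬p), 1
12. ¬p, 1
Accessibility: 0R0, 0R1, 1R1
Branch closes: p and ¬p both at 1.
Every branch closes; the branch above is one of them.

No, unsatisfiable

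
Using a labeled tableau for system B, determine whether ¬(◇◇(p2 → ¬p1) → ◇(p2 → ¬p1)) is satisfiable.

Satisfiable (open branch found)

1. ¬(◇◇(p2 → ¬p1) → ◇(p2 → ¬p1)), w0
2. ◇◇(p2 → ¬p1), w0
3. ¬◇(p2 → ¬p1), w0
4. ¬(p2 → ¬p1), w0
5. p2, w0
6. p1, w0
7. ◇(p2 → ¬p1), w1
8. ¬(p2 → ¬p1), w1
9. p2, w1
10. p1, w1
11. p2 → ¬p1, w2
12. ¬p1, w2
Accessibility: w0Rw0, w0Rw1, w1Rw0, w1Rw1, w1Rw2, w2Rw1, w2Rw2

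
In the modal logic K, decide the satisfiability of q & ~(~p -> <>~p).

1. q & ~(~p -> <>~p), 0
2. q, 0   [&-rule on 1]
3. ~(~p -> <>~p), 0   [&-rule on 1]
4. ~p, 0   [~->-rule on 3]
5. ~<>~p, 0   [~->-rule on 3]

Satisfiable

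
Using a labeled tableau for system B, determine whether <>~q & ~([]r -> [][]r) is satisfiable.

Satisfiable

1. <>~q & ~([]r -> [][]r), 0
2. <>~q, 0
3. ~([]r -> [][]r), 0
4. []r, 0
5. ~[][]r, 0
6. r, 0
7. ~q, 1
8. r, 1
9. ~[]r, 2
10. r, 2
11. ~r, 3
Accessibility: 0R0, 0R1, 0R2, 1R0, 1R1, 2R0, 2R2, 2R3, 3R2, 3R3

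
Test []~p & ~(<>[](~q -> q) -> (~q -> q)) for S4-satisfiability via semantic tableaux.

1. []~p & ~(<>[](~q -> q) -> (~q -> q)), 0
2. []~p, 0
3. ~(<>[](~q -> q) -> (~q -> q)), 0
4. <>[](~q -> q), 0
5. ~(~q -> q), 0
6. ~q, 0
7. ~p, 0
8. [](~q -> q), 1
9. ~p, 1
10. ~q -> q, 1
11. q, 1
Accessibility: 0R0, 0R1, 1R1

Satisfiable (open branch found)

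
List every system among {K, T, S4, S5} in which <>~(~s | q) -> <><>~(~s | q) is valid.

T, S4, S5

K-tableau for the negation ~(<>~(~s | q) -> <><>~(~s | q)):
1. ~(<>~(~s | q) -> <><>~(~s | q)), w0
2. <>~(~s | q), w0
3. ~<><>~(~s | q), w0
4. ~(~s | q), w1
5. s, w1
6. ~q, w1
7. ~<>~(~s | q), w1
Accessibility: w0Rw1
Complete open branch: countermodel on a K-frame, so not valid in K.
T-tableau for the negation ~(<>~(~s | q) -> <><>~(~s | q)):
1. ~(<>~(~s | q) -> <><>~(~s | q)), w0
2. <>~(~s | q), w0
3. ~<><>~(~s | q), w0
4. ~<>~(~s | q), w0
5. ~s | q, w0
6. q, w0
7. ~(~s | q), w1
8. s, w1
9. ~q, w1
10. ~<>~(~s | q), w1
11. ~s | q, w1
12. q, w1
Accessibility: w0Rw0, w0Rw1, w1Rw1
Branch closes: q and ~q both at w1.
Every branch closes (one shown): valid in T, hence also in S4, S5 (every theorem of T is a theorem of S4 and S5).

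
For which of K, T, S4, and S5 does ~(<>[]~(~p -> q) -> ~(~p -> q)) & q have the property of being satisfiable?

S5-tableau for the formula:
1. ~(<>[]~(~p -> q) -> ~(~p -> q)) & q, u
2. ~(<>[]~(~p -> q) -> ~(~p -> q)), u   [&-rule on 1]
3. q, u   [&-rule on 1]
4. <>[]~(~p -> q), u   [~->-rule on 2]
5. ~p -> q, u   [~->-rule on 2]
6. []~(~p -> q), v   [<>-rule on 4: fresh world v, uRv]
7. ~(~p -> q), u   [[]-rule on 6 via vRu]
8. ~p, u   [~->-rule on 7]
9. ~q, u   [~->-rule on 7]
Accessibility: uRu, uRv, vRu, vRv
Branch closes: q and ~q both at u.
Every branch closes (one shown): unsatisfiable in S5.
S4-tableau for the formula:
1. ~(<>[]~(~p -> q) -> ~(~p -> q)) & q, u
2. ~(<>[]~(~p -> q) -> ~(~p -> q)), u   [&-rule on 1]
3. q, u   [&-rule on 1]
4. <>[]~(~p -> q), u   [~->-rule on 2]
5. ~p -> q, u   [~->-rule on 2]
6. []~(~p -> q), v   [<>-rule on 4: fresh world v, uRv]
7. ~(~p -> q), v   [[]-rule on 6 via vRv]
8. ~p, v   [~->-rule on 7]
9. ~q, v   [~->-rule on 7]
Accessibility: uRu, uRv, vRv
Complete open branch: satisfiable in S4, hence also in K, T (this S4-model is also a K-model and a T-model).

K, T, S4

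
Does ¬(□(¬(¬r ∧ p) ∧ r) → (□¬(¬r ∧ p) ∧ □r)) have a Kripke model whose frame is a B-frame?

Unsatisfiable (every branch closes)

1. ¬(□(¬(¬r ∧ p) ∧ r) → (□¬(¬r ∧ p) ∧ □r)), u
2. □(¬(¬r ∧ p) ∧ r), u
3. ¬(□¬(¬r ∧ p) ∧ □r), u
4. ¬(¬r ∧ p) ∧ r, u
5. ¬(¬r ∧ p), u
6. r, u
7. ¬□¬(¬r ∧ p), u
8. ¬p, u
9. ¬r ∧ p, v
10. ¬r, v
11. p, v
12. ¬(¬r ∧ p) ∧ r, v
13. ¬(¬r ∧ p), v
14. r, v
Accessibility: uRu, uRv, vRu, vRv
Branch closes: r and ¬r both at v.
All branches of the tableau close; one closing branch shown above.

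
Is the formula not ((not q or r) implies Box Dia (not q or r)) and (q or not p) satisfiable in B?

1. not ((not q or r) implies Box Dia (not q or r)) and (q or not p), w0
2. not ((not q or r) implies Box Dia (not q or r)), w0
3. q or not p, w0
4. not q or r, w0
5. not Box Dia (not q or r), w0
6. not p, w0
7. r, w0
8. not Dia (not q or r), w1
9. not (not q or r), w0
10. q, w0
11. not r, w0
Accessibility: w0Rw0, w0Rw1, w1Rw0, w1Rw1
Branch closes: r and not r both at w0.
(One branch shown.) All branches close.

No, unsatisfiable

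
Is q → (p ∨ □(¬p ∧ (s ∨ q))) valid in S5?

Tableau for the negation ¬(q → (p ∨ □(¬p ∧ (s ∨ q)))):
1. ¬(q → (p ∨ □(¬p ∧ (s ∨ q)))), w0
2. q, w0   [¬→-rule on 1]
3. ¬(p ∨ □(¬p ∧ (s ∨ q))), w0   [¬→-rule on 1]
4. ¬p, w0   [¬∨-rule on 3]
5. ¬□(¬p ∧ (s ∨ q)), w0   [¬∨-rule on 3]
6. ¬(¬p ∧ (s ∨ q)), w1   [¬□-rule on 5: fresh world w1, w0Rw1]
7. ¬(s ∨ q), w1   [¬∧-rule on 6 (branches; this branch)]
8. ¬s, w1   [¬∨-rule on 7]
9. ¬q, w1   [¬∨-rule on 7]
Accessibility: w0Rw0, w0Rw1, w1Rw0, w1Rw1
The negation has an open branch (countermodel exists).

Invalid (countermodel exists)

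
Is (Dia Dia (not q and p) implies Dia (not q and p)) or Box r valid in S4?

Tableau for the negation not ((Dia Dia (not q and p) implies Dia (not q and p)) or Box r):
1. not ((Dia Dia (not q and p) implies Dia (not q and p)) or Box r), w0
2. not (Dia Dia (not q and p) implies Dia (not q and p)), w0
3. not Box r, w0
4. Dia Dia (not q and p), w0
5. not Dia (not q and p), w0
6. not (not q and p), w0
7. not p, w0
8. not r, w1
9. not (not q and p), w1
10. not p, w1
11. Dia (not q and p), w2
12. not (not q and p), w2
13. not p, w2
14. not q and p, w3
15. not q, w3
16. p, w3
17. not (not q and p), w3
18. not p, w3
Accessibility: w0Rw0, w0Rw1, w0Rw2, w0Rw3, w1Rw1, w2Rw2, w2Rw3, w3Rw3
Branch closes: p and not p both at w3.
All branches of the negation close; one closing branch shown above.

Yes, valid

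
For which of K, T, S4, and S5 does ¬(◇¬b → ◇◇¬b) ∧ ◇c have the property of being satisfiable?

K-tableau for the formula:
1. ¬(◇¬b → ◇◇¬b) ∧ ◇c, u
2. ¬(◇¬b → ◇◇¬b), u
3. ◇c, u
4. ◇¬b, u
5. ¬◇◇¬b, u
6. c, v
7. ¬◇¬b, v
8. ¬b, w
9. ¬◇¬b, w
Accessibility: uRv, uRw
Complete open branch: satisfiable in K.
T-tableau for the formula:
1. ¬(◇¬b → ◇◇¬b) ∧ ◇c, u
2. ¬(◇¬b → ◇◇¬b), u
3. ◇c, u
4. ◇¬b, u
5. ¬◇◇¬b, u
6. ¬◇¬b, u
7. b, u
8. c, v
9. ¬◇¬b, v
10. b, v
11. ¬b, w
12. ¬◇¬b, w
13. b, w
Accessibility: uRu, uRv, uRw, vRv, wRw
Branch closes: b and ¬b both at w.
Every branch closes (one shown): unsatisfiable in T, hence also in S4, S5 (every S4/S5-frame is a T-frame).

K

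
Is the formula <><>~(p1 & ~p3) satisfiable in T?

Satisfiable (open branch found)

1. <><>~(p1 & ~p3), 0
2. <>~(p1 & ~p3), 1
3. ~(p1 & ~p3), 2
4. p3, 2
Accessibility: 0R0, 0R1, 1R1, 1R2, 2R2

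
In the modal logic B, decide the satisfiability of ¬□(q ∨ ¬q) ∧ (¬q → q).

Unsatisfiable

1. ¬□(q ∨ ¬q) ∧ (¬q → q), u
2. ¬□(q ∨ ¬q), u
3. ¬q → q, u
4. q, u
5. ¬(q ∨ ¬q), v
6. ¬q, v
7. q, v
Accessibility: uRu, uRv, vRu, vRv
Branch closes: q and ¬q both at v.
(One branch shown.) All branches close.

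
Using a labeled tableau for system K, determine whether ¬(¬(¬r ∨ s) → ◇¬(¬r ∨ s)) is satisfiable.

1. ¬(¬(¬r ∨ s) → ◇¬(¬r ∨ s)), 0
2. ¬(¬r ∨ s), 0
3. ¬◇¬(¬r ∨ s), 0
4. r, 0
5. ¬s, 0

Satisfiable (open branch found)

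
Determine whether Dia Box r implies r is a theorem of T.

Tableau for the negation not (Dia Box r implies r):
1. not (Dia Box r implies r), 0
2. Dia Box r, 0
3. not r, 0
4. Box r, 1
5. r, 1
Accessibility: 0R0, 0R1, 1R1
The negation has an open branch (countermodel exists).

Not valid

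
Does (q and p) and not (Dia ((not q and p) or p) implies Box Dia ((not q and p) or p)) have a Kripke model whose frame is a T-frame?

Yes, satisfiable

1. (q and p) and not (Dia ((not q and p) or p) implies Box Dia ((not q and p) or p)), w0
2. q and p, w0   [and-rule on 1]
3. not (Dia ((not q and p) or p) implies Box Dia ((not q and p) or p)), w0   [and-rule on 1]
4. q, w0   [and-rule on 2]
5. p, w0   [and-rule on 2]
6. Dia ((not q and p) or p), w0   [neg-implies-rule on 3]
7. not Box Dia ((not q and p) or p), w0   [neg-implies-rule on 3]
8. (not q and p) or p, w1   [Dia-rule on 6: fresh world w1, w0Rw1]
9. p, w1   [or-rule on 8 (branches; this branch)]
10. not Dia ((not q and p) or p), w2   [neg-Box-rule on 7: fresh world w2, w0Rw2]
11. not ((not q and p) or p), w2   [neg-Dia-rule on 10 via w2Rw2]
12. not (not q and p), w2   [neg-or-rule on 11]
13. not p, w2   [neg-or-rule on 11]
Accessibility: w0Rw0, w0Rw1, w0Rw2, w1Rw1, w2Rw2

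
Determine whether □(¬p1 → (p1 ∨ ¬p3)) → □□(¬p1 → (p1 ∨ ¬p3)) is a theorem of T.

Tableau for the negation ¬(□(¬p1 → (p1 ∨ ¬p3)) → □□(¬p1 → (p1 ∨ ¬p3))):
1. ¬(□(¬p1 → (p1 ∨ ¬p3)) → □□(¬p1 → (p1 ∨ ¬p3))), w0
2. □(¬p1 → (p1 ∨ ¬p3)), w0
3. ¬□□(¬p1 → (p1 ∨ ¬p3)), w0
4. ¬p1 → (p1 ∨ ¬p3), w0
5. p1 ∨ ¬p3, w0
6. ¬p3, w0
7. ¬□(¬p1 → (p1 ∨ ¬p3)), w1
8. ¬p1 → (p1 ∨ ¬p3), w1
9. p1 ∨ ¬p3, w1
10. ¬p3, w1
11. ¬(¬p1 → (p1 ∨ ¬p3)), w2
12. ¬p1, w2
13. ¬(p1 ∨ ¬p3), w2
14. p3, w2
Accessibility: w0Rw0, w0Rw1, w1Rw1, w1Rw2, w2Rw2
The negation has an open branch (countermodel exists).

Invalid (countermodel exists)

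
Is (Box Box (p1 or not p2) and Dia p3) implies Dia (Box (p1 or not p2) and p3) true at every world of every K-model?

Tableau for the negation not ((Box Box (p1 or not p2) and Dia p3) implies Dia (Box (p1 or not p2) and p3)):
1. not ((Box Box (p1 or not p2) and Dia p3) implies Dia (Box (p1 or not p2) and p3)), u
2. Box Box (p1 or not p2) and Dia p3, u
3. not Dia (Box (p1 or not p2) and p3), u
4. Box Box (p1 or not p2), u
5. Dia p3, u
6. p3, v
7. not (Box (p1 or not p2) and p3), v
8. Box (p1 or not p2), v
9. not Box (p1 or not p2), v
10. not (p1 or not p2), w
11. not p1, w
12. p2, w
13. p1 or not p2, w
14. not p2, w
Accessibility: uRv, vRw
Branch closes: p2 and not p2 both at w.
Every branch of the negation's tableau closes; the branch above is one of them.

Valid in K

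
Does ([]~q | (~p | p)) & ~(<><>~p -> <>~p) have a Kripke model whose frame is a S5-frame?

1. ([]~q | (~p | p)) & ~(<><>~p -> <>~p), u
2. []~q | (~p | p), u
3. ~(<><>~p -> <>~p), u
4. <><>~p, u
5. ~<>~p, u
6. p, u
7. []~q, u
8. ~q, u
9. <>~p, v
10. p, v
11. ~q, v
12. ~p, w
13. p, w
Accessibility: uRu, uRv, uRw, vRu, vRv, vRw, wRu, wRv, wRw
Branch closes: p and ~p both at w.
All branches of the tableau close; one closing branch shown above.

No, unsatisfiable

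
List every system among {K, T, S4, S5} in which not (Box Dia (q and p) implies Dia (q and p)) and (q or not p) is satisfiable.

K

K-tableau for the formula:
1. not (Box Dia (q and p) implies Dia (q and p)) and (q or not p), w0
2. not (Box Dia (q and p) implies Dia (q and p)), w0
3. q or not p, w0
4. Box Dia (q and p), w0
5. not Dia (q and p), w0
6. not p, w0
Complete open branch: satisfiable in K.
T-tableau for the formula:
1. not (Box Dia (q and p) implies Dia (q and p)) and (q or not p), w0
2. not (Box Dia (q and p) implies Dia (q and p)), w0
3. q or not p, w0
4. Box Dia (q and p), w0
5. not Dia (q and p), w0
6. Dia (q and p), w0
7. not (q and p), w0
8. not p, w0
9. q and p, w1
10. q, w1
11. p, w1
12. Dia (q and p), w1
13. not (q and p), w1
14. not p, w1
Accessibility: w0Rw0, w0Rw1, w1Rw1
Branch closes: p and not p both at w1.
Every branch closes (one shown): unsatisfiable in T, hence also in S4, S5 (every S4/S5-frame is a T-frame).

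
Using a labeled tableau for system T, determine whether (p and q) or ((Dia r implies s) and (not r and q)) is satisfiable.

Yes, satisfiable

1. (p and q) or ((Dia r implies s) and (not r and q)), 0
2. (Dia r implies s) and (not r and q), 0   [or-rule on 1 (branches; this branch)]
3. Dia r implies s, 0   [and-rule on 2]
4. not r and q, 0   [and-rule on 2]
5. not r, 0   [and-rule on 4]
6. q, 0   [and-rule on 4]
7. s, 0   [implies-rule on 3 (branches; this branch)]
Accessibility: 0R0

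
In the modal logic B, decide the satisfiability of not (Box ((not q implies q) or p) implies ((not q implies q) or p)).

No, unsatisfiable

1. not (Box ((not q implies q) or p) implies ((not q implies q) or p)), w0
2. Box ((not q implies q) or p), w0
3. not ((not q implies q) or p), w0
4. not (not q implies q), w0
5. not p, w0
6. not q, w0
7. (not q implies q) or p, w0
8. not q implies q, w0
9. q, w0
Accessibility: w0Rw0
Branch closes: q and not q both at w0.
All branches of the tableau close; one closing branch shown above.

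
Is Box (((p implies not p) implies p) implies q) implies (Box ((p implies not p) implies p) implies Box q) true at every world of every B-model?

Tableau for the negation not (Box (((p implies not p) implies p) implies q) implies (Box ((p implies not p) implies p) implies Box q)):
1. not (Box (((p implies not p) implies p) implies q) implies (Box ((p implies not p) implies p) implies Box q)), w0
2. Box (((p implies not p) implies p) implies q), w0
3. not (Box ((p implies not p) implies p) implies Box q), w0
4. Box ((p implies not p) implies p), w0
5. not Box q, w0
6. ((p implies not p) implies p) implies q, w0
7. (p implies not p) implies p, w0
8. q, w0
9. not (p implies not p), w0
10. p, w0
11. not q, w1
12. ((p implies not p) implies p) implies q, w1
13. (p implies not p) implies p, w1
14. not ((p implies not p) implies p), w1
15. p implies not p, w1
16. not p, w1
17. not (p implies not p), w1
18. p, w1
Accessibility: w0Rw0, w0Rw1, w1Rw0, w1Rw1
Branch closes: p and not p both at w1.
All branches of the negation close; one closing branch shown above.

Valid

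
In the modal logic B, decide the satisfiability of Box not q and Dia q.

Unsatisfiable

1. Box not q and Dia q, 0
2. Box not q, 0
3. Dia q, 0
4. not q, 0
5. q, 1
6. not q, 1
Accessibility: 0R0, 0R1, 1R0, 1R1
Branch closes: q and not q both at 1.
(One branch shown.) All branches close.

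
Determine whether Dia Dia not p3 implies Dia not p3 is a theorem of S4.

Yes, valid

Tableau for the negation not (Dia Dia not p3 implies Dia not p3):
1. not (Dia Dia not p3 implies Dia not p3), u
2. Dia Dia not p3, u   [neg-implies-rule on 1]
3. not Dia not p3, u   [neg-implies-rule on 1]
4. p3, u   [neg-Dia-rule on 3 via uRu]
5. Dia not p3, v   [Dia-rule on 2: fresh world v, uRv]
6. p3, v   [neg-Dia-rule on 3 via uRv]
7. not p3, w   [Dia-rule on 5: fresh world w, vRw]
8. p3, w   [neg-Dia-rule on 3 via uRw]
Accessibility: uRu, uRv, uRw, vRv, vRw, wRw
Branch closes: p3 and not p3 both at w.
Every branch of the negation's tableau closes; the branch above is one of them.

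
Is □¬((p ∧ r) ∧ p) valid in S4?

No, not valid

Tableau for the negation ¬□¬((p ∧ r) ∧ p):
1. ¬□¬((p ∧ r) ∧ p), w0
2. (p ∧ r) ∧ p, w1
3. p ∧ r, w1
4. p, w1
5. r, w1
Accessibility: w0Rw0, w0Rw1, w1Rw1
The negation has an open branch (countermodel exists).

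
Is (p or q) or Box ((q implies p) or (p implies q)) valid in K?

Tableau for the negation not ((p or q) or Box ((q implies p) or (p implies q))):
1. not ((p or q) or Box ((q implies p) or (p implies q))), 0
2. not (p or q), 0
3. not Box ((q implies p) or (p implies q)), 0
4. not p, 0
5. not q, 0
6. not ((q implies p) or (p implies q)), 1
7. not (q implies p), 1
8. not (p implies q), 1
9. q, 1
10. not p, 1
11. p, 1
12. not q, 1
Accessibility: 0R1
Branch closes: p and not p both at 1.
Every branch of the negation's tableau closes; the branch above is one of them.

Yes, valid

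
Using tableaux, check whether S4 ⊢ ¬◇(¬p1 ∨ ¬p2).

Tableau for the negation ◇(¬p1 ∨ ¬p2):
1. ◇(¬p1 ∨ ¬p2), 0
2. ¬p1 ∨ ¬p2, 1
3. ¬p2, 1
Accessibility: 0R0, 0R1, 1R1
The negation has an open branch (countermodel exists).

Not valid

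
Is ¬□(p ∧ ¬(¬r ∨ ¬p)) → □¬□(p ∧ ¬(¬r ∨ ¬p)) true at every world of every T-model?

Tableau for the negation ¬(¬□(p ∧ ¬(¬r ∨ ¬p)) → □¬□(p ∧ ¬(¬r ∨ ¬p))):
1. ¬(¬□(p ∧ ¬(¬r ∨ ¬p)) → □¬□(p ∧ ¬(¬r ∨ ¬p))), 0
2. ¬□(p ∧ ¬(¬r ∨ ¬p)), 0
3. ¬□¬□(p ∧ ¬(¬r ∨ ¬p)), 0
4. ¬(p ∧ ¬(¬r ∨ ¬p)), 1
5. ¬r ∨ ¬p, 1
6. ¬p, 1
7. □(p ∧ ¬(¬r ∨ ¬p)), 2
8. p ∧ ¬(¬r ∨ ¬p), 2
9. p, 2
10. ¬(¬r ∨ ¬p), 2
11. r, 2
Accessibility: 0R0, 0R1, 0R2, 1R1, 2R2
The negation has an open branch (countermodel exists).

No, not valid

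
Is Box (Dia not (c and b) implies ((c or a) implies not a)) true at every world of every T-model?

Tableau for the negation not Box (Dia not (c and b) implies ((c or a) implies not a)):
1. not Box (Dia not (c and b) implies ((c or a) implies not a)), w0
2. not (Dia not (c and b) implies ((c or a) implies not a)), w1
3. Dia not (c and b), w1
4. not ((c or a) implies not a), w1
5. c or a, w1
6. a, w1
7. not (c and b), w2
8. not b, w2
Accessibility: w0Rw0, w0Rw1, w1Rw1, w1Rw2, w2Rw2
The negation has an open branch (countermodel exists).

No, not valid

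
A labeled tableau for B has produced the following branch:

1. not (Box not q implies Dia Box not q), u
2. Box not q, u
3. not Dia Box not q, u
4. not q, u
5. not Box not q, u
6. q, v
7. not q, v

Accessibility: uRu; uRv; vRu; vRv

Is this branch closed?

Closed

Both q and not q appear at v.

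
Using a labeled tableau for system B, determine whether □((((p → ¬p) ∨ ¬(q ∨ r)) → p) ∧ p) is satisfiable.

Satisfiable (open branch found)

1. □((((p → ¬p) ∨ ¬(q ∨ r)) → p) ∧ p), 0
2. (((p → ¬p) ∨ ¬(q ∨ r)) → p) ∧ p, 0
3. ((p → ¬p) ∨ ¬(q ∨ r)) → p, 0
4. p, 0
Accessibility: 0R0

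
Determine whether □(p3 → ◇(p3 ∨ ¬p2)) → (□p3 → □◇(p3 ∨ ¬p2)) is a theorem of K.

Valid

Tableau for the negation ¬(□(p3 → ◇(p3 ∨ ¬p2)) → (□p3 → □◇(p3 ∨ ¬p2))):
1. ¬(□(p3 → ◇(p3 ∨ ¬p2)) → (□p3 → □◇(p3 ∨ ¬p2))), 0
2. □(p3 → ◇(p3 ∨ ¬p2)), 0
3. ¬(□p3 → □◇(p3 ∨ ¬p2)), 0
4. □p3, 0
5. ¬□◇(p3 ∨ ¬p2), 0
6. ¬◇(p3 ∨ ¬p2), 1
7. p3 → ◇(p3 ∨ ¬p2), 1
8. p3, 1
9. ◇(p3 ∨ ¬p2), 1
10. p3 ∨ ¬p2, 2
11. ¬(p3 ∨ ¬p2), 2
12. ¬p3, 2
13. p2, 2
14. ¬p2, 2
Accessibility: 0R1, 1R2
Branch closes: p2 and ¬p2 both at 2.
All branches of the negation close; one closing branch shown above.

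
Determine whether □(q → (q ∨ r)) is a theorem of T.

Tableau for the negation ¬□(q → (q ∨ r)):
1. ¬□(q → (q ∨ r)), 0
2. ¬(q → (q ∨ r)), 1
3. q, 1
4. ¬(q ∨ r), 1
5. ¬q, 1
6. ¬r, 1
Accessibility: 0R0, 0R1, 1R1
Branch closes: q and ¬q both at 1.
Every branch of the negation's tableau closes; the branch above is one of them.

Valid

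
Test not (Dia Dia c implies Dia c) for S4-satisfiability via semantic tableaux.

Unsatisfiable (every branch closes)

1. not (Dia Dia c implies Dia c), 0
2. Dia Dia c, 0   [neg-implies-rule on 1]
3. not Dia c, 0   [neg-implies-rule on 1]
4. not c, 0   [neg-Dia-rule on 3 via 0R0]
5. Dia c, 1   [Dia-rule on 2: fresh world 1, 0R1]
6. not c, 1   [neg-Dia-rule on 3 via 0R1]
7. c, 2   [Dia-rule on 5: fresh world 2, 1R2]
8. not c, 2   [neg-Dia-rule on 3 via 0R2]
Accessibility: 0R0, 0R1, 0R2, 1R1, 1R2, 2R2
Branch closes: c and not c both at 2.
(One branch shown.) All branches close.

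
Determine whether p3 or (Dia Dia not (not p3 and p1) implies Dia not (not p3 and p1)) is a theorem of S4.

Valid in S4

Tableau for the negation not (p3 or (Dia Dia not (not p3 and p1) implies Dia not (not p3 and p1))):
1. not (p3 or (Dia Dia not (not p3 and p1) implies Dia not (not p3 and p1))), u
2. not p3, u
3. not (Dia Dia not (not p3 and p1) implies Dia not (not p3 and p1)), u
4. Dia Dia not (not p3 and p1), u
5. not Dia not (not p3 and p1), u
6. not p3 and p1, u
7. p1, u
8. Dia not (not p3 and p1), v
9. not p3 and p1, v
10. not p3, v
11. p1, v
12. not (not p3 and p1), w
13. not p3 and p1, w
14. not p3, w
15. p1, w
16. not p1, w
Accessibility: uRu, uRv, uRw, vRv, vRw, wRw
Branch closes: p1 and not p1 both at w.
All branches of the negation close; one closing branch shown above.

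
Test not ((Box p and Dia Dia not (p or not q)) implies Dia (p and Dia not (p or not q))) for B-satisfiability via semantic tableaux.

1. not ((Box p and Dia Dia not (p or not q)) implies Dia (p and Dia not (p or not q))), 0
2. Box p and Dia Dia not (p or not q), 0   [neg-implies-rule on 1]
3. not Dia (p and Dia not (p or not q)), 0   [neg-implies-rule on 1]
4. Box p, 0   [and-rule on 2]
5. Dia Dia not (p or not q), 0   [and-rule on 2]
6. not (p and Dia not (p or not q)), 0   [neg-Dia-rule on 3 via 0R0]
7. p, 0   [Box-rule on 4 via 0R0]
8. not Dia not (p or not q), 0   [neg-and-rule on 6 (branches; this branch)]
9. p or not q, 0   [neg-Dia-rule on 8 via 0R0]
10. not q, 0   [or-rule on 9 (branches; this branch)]
11. Dia not (p or not q), 1   [Dia-rule on 5: fresh world 1, 0R1]
12. not (p and Dia not (p or not q)), 1   [neg-Dia-rule on 3 via 0R1]
13. p, 1   [Box-rule on 4 via 0R1]
14. p or not q, 1   [neg-Dia-rule on 8 via 0R1]
15. not Dia not (p or not q), 1   [neg-and-rule on 12 (branches; this branch)]
16. not q, 1   [or-rule on 14 (branches; this branch)]
17. not (p or not q), 2   [Dia-rule on 11: fresh world 2, 1R2]
18. not p, 2   [neg-or-rule on 17]
19. q, 2   [neg-or-rule on 17]
20. p or not q, 2   [neg-Dia-rule on 15 via 1R2]
21. not q, 2   [or-rule on 20 (branches; this branch)]
Accessibility: 0R0, 0R1, 1R0, 1R1, 1R2, 2R1, 2R2
Branch closes: q and not q both at 2.
All branches of the tableau close; one closing branch shown above.

No, unsatisfiable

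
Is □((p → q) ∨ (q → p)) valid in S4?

Yes, valid

Tableau for the negation ¬□((p → q) ∨ (q → p)):
1. ¬□((p → q) ∨ (q → p)), 0
2. ¬((p → q) ∨ (q → p)), 1
3. ¬(p → q), 1
4. ¬(q → p), 1
5. p, 1
6. ¬q, 1
7. q, 1
8. ¬p, 1
Accessibility: 0R0, 0R1, 1R1
Branch closes: q and ¬q both at 1.
All branches of the negation close; one closing branch shown above.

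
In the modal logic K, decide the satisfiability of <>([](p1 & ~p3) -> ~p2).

Satisfiable (open branch found)

1. <>([](p1 & ~p3) -> ~p2), 0
2. [](p1 & ~p3) -> ~p2, 1
3. ~p2, 1
Accessibility: 0R1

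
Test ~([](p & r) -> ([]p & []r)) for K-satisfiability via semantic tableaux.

Unsatisfiable (every branch closes)

1. ~([](p & r) -> ([]p & []r)), 0
2. [](p & r), 0
3. ~([]p & []r), 0
4. ~[]r, 0
5. ~r, 1
6. p & r, 1
7. p, 1
8. r, 1
Accessibility: 0R1
Branch closes: r and ~r both at 1.
All branches of the tableau close; one closing branch shown above.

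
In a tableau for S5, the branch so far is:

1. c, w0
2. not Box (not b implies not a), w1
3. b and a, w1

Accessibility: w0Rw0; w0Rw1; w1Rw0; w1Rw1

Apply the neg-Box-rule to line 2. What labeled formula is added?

a fresh world w2 with w1Rw2, and not (not b implies not a) at w2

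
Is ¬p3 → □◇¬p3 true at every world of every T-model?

Not valid

Tableau for the negation ¬(¬p3 → □◇¬p3):
1. ¬(¬p3 → □◇¬p3), w0
2. ¬p3, w0   [¬→-rule on 1]
3. ¬□◇¬p3, w0   [¬→-rule on 1]
4. ¬◇¬p3, w1   [¬□-rule on 3: fresh world w1, w0Rw1]
5. p3, w1   [¬◇-rule on 4 via w1Rw1]
Accessibility: w0Rw0, w0Rw1, w1Rw1
The negation has an open branch (countermodel exists).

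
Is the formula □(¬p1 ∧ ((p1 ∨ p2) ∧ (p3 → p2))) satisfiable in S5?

Yes, satisfiable

1. □(¬p1 ∧ ((p1 ∨ p2) ∧ (p3 → p2))), w0
2. ¬p1 ∧ ((p1 ∨ p2) ∧ (p3 → p2)), w0   [□-rule on 1 via w0Rw0]
3. ¬p1, w0   [∧-rule on 2]
4. (p1 ∨ p2) ∧ (p3 → p2), w0   [∧-rule on 2]
5. p1 ∨ p2, w0   [∧-rule on 4]
6. p3 → p2, w0   [∧-rule on 4]
7. p2, w0   [∨-rule on 5 (branches; this branch)]
Accessibility: w0Rw0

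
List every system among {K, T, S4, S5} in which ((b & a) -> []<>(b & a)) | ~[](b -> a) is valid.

S4-tableau for the negation ~(((b & a) -> []<>(b & a)) | ~[](b -> a)):
1. ~(((b & a) -> []<>(b & a)) | ~[](b -> a)), u
2. ~((b & a) -> []<>(b & a)), u
3. [](b -> a), u
4. b & a, u
5. ~[]<>(b & a), u
6. b, u
7. a, u
8. b -> a, u
9. ~<>(b & a), v
10. b -> a, v
11. ~(b & a), v
12. a, v
13. ~b, v
Accessibility: uRu, uRv, vRv
Complete open branch: countermodel on an S4-frame, so not valid in S4, nor in K, T (the same frame is also a K-frame and a T-frame).
S5-tableau for the negation ~(((b & a) -> []<>(b & a)) | ~[](b -> a)):
1. ~(((b & a) -> []<>(b & a)) | ~[](b -> a)), u
2. ~((b & a) -> []<>(b & a)), u
3. [](b -> a), u
4. b & a, u
5. ~[]<>(b & a), u
6. b, u
7. a, u
8. b -> a, u
9. ~<>(b & a), v
10. b -> a, v
11. ~(b & a), u
12. ~(b & a), v
13. a, v
14. ~a, u
Accessibility: uRu, uRv, vRu, vRv
Branch closes: a and ~a both at u.
Every branch closes (one shown): valid in S5.

S5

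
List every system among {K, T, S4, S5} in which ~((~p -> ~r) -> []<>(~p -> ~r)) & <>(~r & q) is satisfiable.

S5-tableau for the formula:
1. ~((~p -> ~r) -> []<>(~p -> ~r)) & <>(~r & q), w0
2. ~((~p -> ~r) -> []<>(~p -> ~r)), w0
3. <>(~r & q), w0
4. ~p -> ~r, w0
5. ~[]<>(~p -> ~r), w0
6. ~r, w0
7. ~r & q, w1
8. ~r, w1
9. q, w1
10. ~<>(~p -> ~r), w2
11. ~(~p -> ~r), w0
12. ~p, w0
13. r, w0
Accessibility: w0Rw0, w0Rw1, w0Rw2, w1Rw0, w1Rw1, w1Rw2, w2Rw0, w2Rw1, w2Rw2
Branch closes: r and ~r both at w0.
Every branch closes (one shown): unsatisfiable in S5.
S4-tableau for the formula:
1. ~((~p -> ~r) -> []<>(~p -> ~r)) & <>(~r & q), w0
2. ~((~p -> ~r) -> []<>(~p -> ~r)), w0
3. <>(~r & q), w0
4. ~p -> ~r, w0
5. ~[]<>(~p -> ~r), w0
6. ~r, w0
7. ~r & q, w1
8. ~r, w1
9. q, w1
10. ~<>(~p -> ~r), w2
11. ~(~p -> ~r), w2
12. ~p, w2
13. r, w2
Accessibility: w0Rw0, w0Rw1, w0Rw2, w1Rw1, w2Rw2
Complete open branch: satisfiable in S4, hence also in K, T (this S4-model is also a K-model and a T-model).

K, T, S4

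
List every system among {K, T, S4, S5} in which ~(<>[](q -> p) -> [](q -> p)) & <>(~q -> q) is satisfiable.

S4-tableau for the formula:
1. ~(<>[](q -> p) -> [](q -> p)) & <>(~q -> q), u
2. ~(<>[](q -> p) -> [](q -> p)), u
3. <>(~q -> q), u
4. <>[](q -> p), u
5. ~[](q -> p), u
6. ~q -> q, v
7. q, v
8. [](q -> p), w
9. q -> p, w
10. p, w
11. ~(q -> p), x
12. q, x
13. ~p, x
Accessibility: uRu, uRv, uRw, uRx, vRv, wRw, xRx
Complete open branch: satisfiable in S4, hence also in K, T (this S4-model is also a K-model and a T-model).
S5-tableau for the formula:
1. ~(<>[](q -> p) -> [](q -> p)) & <>(~q -> q), u
2. ~(<>[](q -> p) -> [](q -> p)), u
3. <>(~q -> q), u
4. <>[](q -> p), u
5. ~[](q -> p), u
6. ~q -> q, v
7. q, v
8. [](q -> p), w
9. q -> p, u
10. q -> p, v
11. q -> p, w
12. p, u
13. p, v
14. p, w
15. ~(q -> p), x
16. q, x
17. ~p, x
18. q -> p, x
19. p, x
Accessibility: uRu, uRv, uRw, uRx, vRu, vRv, vRw, vRx, wRu, wRv, wRw, wRx, xRu, xRv, xRw, xRx
Branch closes: p and ~p both at x.
Every branch closes (one shown): unsatisfiable in S5.

K, T, S4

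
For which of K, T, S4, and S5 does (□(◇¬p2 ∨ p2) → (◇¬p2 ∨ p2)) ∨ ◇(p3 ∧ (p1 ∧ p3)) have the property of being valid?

T, S4, S5

K-tableau for the negation ¬((□(◇¬p2 ∨ p2) → (◇¬p2 ∨ p2)) ∨ ◇(p3 ∧ (p1 ∧ p3))):
1. ¬((□(◇¬p2 ∨ p2) → (◇¬p2 ∨ p2)) ∨ ◇(p3 ∧ (p1 ∧ p3))), 0
2. ¬(□(◇¬p2 ∨ p2) → (◇¬p2 ∨ p2)), 0
3. ¬◇(p3 ∧ (p1 ∧ p3)), 0
4. □(◇¬p2 ∨ p2), 0
5. ¬(◇¬p2 ∨ p2), 0
6. ¬◇¬p2, 0
7. ¬p2, 0
Complete open branch: countermodel on a K-frame, so not valid in K.
T-tableau for the negation ¬((□(◇¬p2 ∨ p2) → (◇¬p2 ∨ p2)) ∨ ◇(p3 ∧ (p1 ∧ p3))):
1. ¬((□(◇¬p2 ∨ p2) → (◇¬p2 ∨ p2)) ∨ ◇(p3 ∧ (p1 ∧ p3))), 0
2. ¬(□(◇¬p2 ∨ p2) → (◇¬p2 ∨ p2)), 0
3. ¬◇(p3 ∧ (p1 ∧ p3)), 0
4. □(◇¬p2 ∨ p2), 0
5. ¬(◇¬p2 ∨ p2), 0
6. ¬◇¬p2, 0
7. ¬p2, 0
8. ¬(p3 ∧ (p1 ∧ p3)), 0
9. ◇¬p2 ∨ p2, 0
10. p2, 0
Accessibility: 0R0
Branch closes: p2 and ¬p2 both at 0.
Every branch closes (one shown): valid in T, hence also in S4, S5 (every theorem of T is a theorem of S4 and S5).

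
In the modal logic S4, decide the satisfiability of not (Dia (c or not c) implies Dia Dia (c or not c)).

1. not (Dia (c or not c) implies Dia Dia (c or not c)), w0
2. Dia (c or not c), w0   [neg-implies-rule on 1]
3. not Dia Dia (c or not c), w0   [neg-implies-rule on 1]
4. not Dia (c or not c), w0   [neg-Dia-rule on 3 via w0Rw0]
5. not (c or not c), w0   [neg-Dia-rule on 4 via w0Rw0]
6. not c, w0   [neg-or-rule on 5]
7. c, w0   [neg-or-rule on 5]
Accessibility: w0Rw0
Branch closes: c and not c both at w0.
(One branch shown.) All branches close.

Unsatisfiable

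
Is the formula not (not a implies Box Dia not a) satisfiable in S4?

Satisfiable (open branch found)

1. not (not a implies Box Dia not a), w0
2. not a, w0
3. not Box Dia not a, w0
4. not Dia not a, w1
5. a, w1
Accessibility: w0Rw0, w0Rw1, w1Rw1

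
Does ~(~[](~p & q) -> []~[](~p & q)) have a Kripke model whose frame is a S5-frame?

1. ~(~[](~p & q) -> []~[](~p & q)), 0
2. ~[](~p & q), 0
3. ~[]~[](~p & q), 0
4. ~(~p & q), 1
5. ~q, 1
6. [](~p & q), 2
7. ~p & q, 0
8. ~p, 0
9. q, 0
10. ~p & q, 1
11. ~p, 1
12. q, 1
Accessibility: 0R0, 0R1, 0R2, 1R0, 1R1, 1R2, 2R0, 2R1, 2R2
Branch closes: q and ~q both at 1.
(One branch shown.) All branches close.

Unsatisfiable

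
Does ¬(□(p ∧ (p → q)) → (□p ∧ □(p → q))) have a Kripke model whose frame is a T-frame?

Unsatisfiable

1. ¬(□(p ∧ (p → q)) → (□p ∧ □(p → q))), w0
2. □(p ∧ (p → q)), w0
3. ¬(□p ∧ □(p → q)), w0
4. p ∧ (p → q), w0
5. p, w0
6. p → q, w0
7. ¬□(p → q), w0
8. q, w0
9. ¬(p → q), w1
10. p, w1
11. ¬q, w1
12. p ∧ (p → q), w1
13. p → q, w1
14. q, w1
Accessibility: w0Rw0, w0Rw1, w1Rw1
Branch closes: q and ¬q both at w1.
(One branch shown.) All branches close.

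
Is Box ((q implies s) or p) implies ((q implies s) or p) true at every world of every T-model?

Tableau for the negation not (Box ((q implies s) or p) implies ((q implies s) or p)):
1. not (Box ((q implies s) or p) implies ((q implies s) or p)), w0
2. Box ((q implies s) or p), w0   [neg-implies-rule on 1]
3. not ((q implies s) or p), w0   [neg-implies-rule on 1]
4. not (q implies s), w0   [neg-or-rule on 3]
5. not p, w0   [neg-or-rule on 3]
6. q, w0   [neg-implies-rule on 4]
7. not s, w0   [neg-implies-rule on 4]
8. (q implies s) or p, w0   [Box-rule on 2 via w0Rw0]
9. q implies s, w0   [or-rule on 8 (branches; this branch)]
10. s, w0   [implies-rule on 9 (branches; this branch)]
Accessibility: w0Rw0
Branch closes: s and not s both at w0.
All branches of the negation close; one closing branch shown above.

Valid in T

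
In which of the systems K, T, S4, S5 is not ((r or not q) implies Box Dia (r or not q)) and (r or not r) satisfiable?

K, T, S4

S4-tableau for the formula:
1. not ((r or not q) implies Box Dia (r or not q)) and (r or not r), u
2. not ((r or not q) implies Box Dia (r or not q)), u   [and-rule on 1]
3. r or not r, u   [and-rule on 1]
4. r or not q, u   [neg-implies-rule on 2]
5. not Box Dia (r or not q), u   [neg-implies-rule on 2]
6. not r, u   [or-rule on 3 (branches; this branch)]
7. not q, u   [or-rule on 4 (branches; this branch)]
8. not Dia (r or not q), v   [neg-Box-rule on 5: fresh world v, uRv]
9. not (r or not q), v   [neg-Dia-rule on 8 via vRv]
10. not r, v   [neg-or-rule on 9]
11. q, v   [neg-or-rule on 9]
Accessibility: uRu, uRv, vRv
Complete open branch: satisfiable in S4, hence also in K, T (this S4-model is also a K-model and a T-model).
S5-tableau for the formula:
1. not ((r or not q) implies Box Dia (r or not q)) and (r or not r), u
2. not ((r or not q) implies Box Dia (r or not q)), u   [and-rule on 1]
3. r or not r, u   [and-rule on 1]
4. r or not q, u   [neg-implies-rule on 2]
5. not Box Dia (r or not q), u   [neg-implies-rule on 2]
6. not r, u   [or-rule on 3 (branches; this branch)]
7. not q, u   [or-rule on 4 (branches; this branch)]
8. not Dia (r or not q), v   [neg-Box-rule on 5: fresh world v, uRv]
9. not (r or not q), u   [neg-Dia-rule on 8 via vRu]
10. q, u   [neg-or-rule on 9]
Accessibility: uRu, uRv, vRu, vRv
Branch closes: q and not q both at u.
Every branch closes (one shown): unsatisfiable in S5.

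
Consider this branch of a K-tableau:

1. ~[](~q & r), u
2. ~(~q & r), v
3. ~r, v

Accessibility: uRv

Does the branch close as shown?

There is no literal clash: for every atom and world, at most one sign appears.

Not closed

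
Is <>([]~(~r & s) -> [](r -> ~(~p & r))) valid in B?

Not valid

Tableau for the negation ~<>([]~(~r & s) -> [](r -> ~(~p & r))):
1. ~<>([]~(~r & s) -> [](r -> ~(~p & r))), 0
2. ~([]~(~r & s) -> [](r -> ~(~p & r))), 0
3. []~(~r & s), 0
4. ~[](r -> ~(~p & r)), 0
5. ~(~r & s), 0
6. ~s, 0
7. ~(r -> ~(~p & r)), 1
8. r, 1
9. ~p & r, 1
10. ~p, 1
11. ~([]~(~r & s) -> [](r -> ~(~p & r))), 1
12. []~(~r & s), 1
13. ~[](r -> ~(~p & r)), 1
14. ~(~r & s), 1
15. ~s, 1
16. ~(r -> ~(~p & r)), 2
17. r, 2
18. ~p & r, 2
19. ~p, 2
20. ~(~r & s), 2
21. ~s, 2
Accessibility: 0R0, 0R1, 1R0, 1R1, 1R2, 2R1, 2R2
The negation has an open branch (countermodel exists).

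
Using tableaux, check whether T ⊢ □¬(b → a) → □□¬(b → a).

No, not valid

Tableau for the negation ¬(□¬(b → a) → □□¬(b → a)):
1. ¬(□¬(b → a) → □□¬(b → a)), w0
2. □¬(b → a), w0
3. ¬□□¬(b → a), w0
4. ¬(b → a), w0
5. b, w0
6. ¬a, w0
7. ¬□¬(b → a), w1
8. ¬(b → a), w1
9. b, w1
10. ¬a, w1
11. b → a, w2
12. a, w2
Accessibility: w0Rw0, w0Rw1, w1Rw1, w1Rw2, w2Rw2
The negation has an open branch (countermodel exists).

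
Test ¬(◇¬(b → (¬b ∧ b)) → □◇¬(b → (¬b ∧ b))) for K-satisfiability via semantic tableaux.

Yes, satisfiable

1. ¬(◇¬(b → (¬b ∧ b)) → □◇¬(b → (¬b ∧ b))), w0
2. ◇¬(b → (¬b ∧ b)), w0   [¬→-rule on 1]
3. ¬□◇¬(b → (¬b ∧ b)), w0   [¬→-rule on 1]
4. ¬(b → (¬b ∧ b)), w1   [◇-rule on 2: fresh world w1, w0Rw1]
5. b, w1   [¬→-rule on 4]
6. ¬(¬b ∧ b), w1   [¬→-rule on 4]
7. ¬◇¬(b → (¬b ∧ b)), w2   [¬□-rule on 3: fresh world w2, w0Rw2]
Accessibility: w0Rw1, w0Rw2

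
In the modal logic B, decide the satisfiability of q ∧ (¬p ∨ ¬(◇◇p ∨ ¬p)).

Yes, satisfiable

1. q ∧ (¬p ∨ ¬(◇◇p ∨ ¬p)), 0
2. q, 0   [∧-rule on 1]
3. ¬p ∨ ¬(◇◇p ∨ ¬p), 0   [∧-rule on 1]
4. ¬p, 0   [∨-rule on 3 (branches; this branch)]
Accessibility: 0R0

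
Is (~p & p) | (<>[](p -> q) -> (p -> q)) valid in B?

Valid

Tableau for the negation ~((~p & p) | (<>[](p -> q) -> (p -> q))):
1. ~((~p & p) | (<>[](p -> q) -> (p -> q))), w0
2. ~(~p & p), w0
3. ~(<>[](p -> q) -> (p -> q)), w0
4. <>[](p -> q), w0
5. ~(p -> q), w0
6. p, w0
7. ~q, w0
8. [](p -> q), w1
9. p -> q, w0
10. p -> q, w1
11. q, w0
Accessibility: w0Rw0, w0Rw1, w1Rw0, w1Rw1
Branch closes: q and ~q both at w0.
All branches of the negation close; one closing branch shown above.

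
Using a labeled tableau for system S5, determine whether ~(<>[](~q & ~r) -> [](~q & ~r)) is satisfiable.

Unsatisfiable

1. ~(<>[](~q & ~r) -> [](~q & ~r)), w0
2. <>[](~q & ~r), w0   [~->-rule on 1]
3. ~[](~q & ~r), w0   [~->-rule on 1]
4. [](~q & ~r), w1   [<>-rule on 2: fresh world w1, w0Rw1]
5. ~q & ~r, w0   [[]-rule on 4 via w1Rw0]
6. ~q, w0   [&-rule on 5]
7. ~r, w0   [&-rule on 5]
8. ~q & ~r, w1   [[]-rule on 4 via w1Rw1]
9. ~q, w1   [&-rule on 8]
10. ~r, w1   [&-rule on 8]
11. ~(~q & ~r), w2   [~[]-rule on 3: fresh world w2, w0Rw2]
12. ~q & ~r, w2   [[]-rule on 4 via w1Rw2]
13. ~q, w2   [&-rule on 12]
14. ~r, w2   [&-rule on 12]
15. r, w2   [~&-rule on 11 (branches; this branch)]
Accessibility: w0Rw0, w0Rw1, w0Rw2, w1Rw0, w1Rw1, w1Rw2, w2Rw0, w2Rw1, w2Rw2
Branch closes: r and ~r both at w2.
(One branch shown.) All branches close.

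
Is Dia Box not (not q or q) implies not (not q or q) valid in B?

Valid

Tableau for the negation not (Dia Box not (not q or q) implies not (not q or q)):
1. not (Dia Box not (not q or q) implies not (not q or q)), w0
2. Dia Box not (not q or q), w0
3. not q or q, w0
4. q, w0
5. Box not (not q or q), w1
6. not (not q or q), w0
7. not q, w0
Accessibility: w0Rw0, w0Rw1, w1Rw0, w1Rw1
Branch closes: q and not q both at w0.
All branches of the negation close; one closing branch shown above.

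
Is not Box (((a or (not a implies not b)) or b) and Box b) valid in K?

Not valid

Tableau for the negation Box (((a or (not a implies not b)) or b) and Box b):
1. Box (((a or (not a implies not b)) or b) and Box b), 0
The negation has an open branch (countermodel exists).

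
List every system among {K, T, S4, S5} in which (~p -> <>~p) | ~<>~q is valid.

T, S4, S5

K-tableau for the negation ~((~p -> <>~p) | ~<>~q):
1. ~((~p -> <>~p) | ~<>~q), u
2. ~(~p -> <>~p), u
3. <>~q, u
4. ~p, u
5. ~<>~p, u
6. ~q, v
7. p, v
Accessibility: uRv
Complete open branch: countermodel on a K-frame, so not valid in K.
T-tableau for the negation ~((~p -> <>~p) | ~<>~q):
1. ~((~p -> <>~p) | ~<>~q), u
2. ~(~p -> <>~p), u
3. <>~q, u
4. ~p, u
5. ~<>~p, u
6. p, u
Accessibility: uRu
Branch closes: p and ~p both at u.
Every branch closes (one shown): valid in T, hence also in S4, S5 (every theorem of T is a theorem of S4 and S5).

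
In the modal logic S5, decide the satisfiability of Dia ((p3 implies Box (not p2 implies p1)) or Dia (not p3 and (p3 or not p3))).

Yes, satisfiable

1. Dia ((p3 implies Box (not p2 implies p1)) or Dia (not p3 and (p3 or not p3))), u
2. (p3 implies Box (not p2 implies p1)) or Dia (not p3 and (p3 or not p3)), v
3. Dia (not p3 and (p3 or not p3)), v
4. not p3 and (p3 or not p3), w
5. not p3, w
6. p3 or not p3, w
Accessibility: uRu, uRv, uRw, vRu, vRv, vRw, wRu, wRv, wRw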